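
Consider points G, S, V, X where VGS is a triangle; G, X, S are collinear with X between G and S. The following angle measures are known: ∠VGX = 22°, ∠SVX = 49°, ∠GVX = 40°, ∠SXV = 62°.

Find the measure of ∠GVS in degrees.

1. ∠SGV = 22°  [X on ray GS]
2. ∠VSX = 69°  [△VXS]
3. ∠GSV = 69°  [X on ray SG]
4. ∠GVS = 89°  [△VGS]

∠GVS = 89°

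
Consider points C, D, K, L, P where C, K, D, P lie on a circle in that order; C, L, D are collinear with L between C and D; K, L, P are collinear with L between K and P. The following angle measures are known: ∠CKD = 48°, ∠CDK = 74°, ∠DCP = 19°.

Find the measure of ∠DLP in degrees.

∠DLP = 93°

1. ∠CPD = 132°  [cyclic CKDP, opposite ∠K+∠P]
2. ∠DCK = 58°  [△CKD]
3. ∠CDP = 29°  [△CDP]
4. ∠DPK = 58°  [same arc KD]
5. ∠DLP = 93°  [△DLP]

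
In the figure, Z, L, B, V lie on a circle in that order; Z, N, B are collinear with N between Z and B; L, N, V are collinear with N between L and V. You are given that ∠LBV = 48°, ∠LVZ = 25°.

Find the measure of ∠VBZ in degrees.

1. ∠LZV = 132°  [cyclic ZLBV, opposite ∠Z+∠B]
2. ∠VLZ = 23°  [△ZLV]
3. ∠VBZ = 23°  [same arc ZV]

∠VBZ = 23°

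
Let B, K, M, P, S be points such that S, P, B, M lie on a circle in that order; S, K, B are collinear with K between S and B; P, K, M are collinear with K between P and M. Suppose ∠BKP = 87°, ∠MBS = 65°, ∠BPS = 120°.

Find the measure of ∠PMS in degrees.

∠PMS = 38°

1. ∠MKS = 87°  [vertical angles at K]
2. ∠BMS = 60°  [cyclic SPBM, opposite ∠P+∠M]
3. ∠BSM = 55°  [△SBM]
4. ∠PMS = 38°  [△SKM]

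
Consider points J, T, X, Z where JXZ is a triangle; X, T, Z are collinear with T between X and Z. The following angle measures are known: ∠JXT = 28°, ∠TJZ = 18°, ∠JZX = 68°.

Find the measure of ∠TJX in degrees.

∠TJX = 66°

1. ∠JZT = 68°  [T on ray ZX]
2. ∠JTZ = 94°  [△JTZ]
3. ∠JTX = 86°  [linear pair at T on XZ]
4. ∠TJX = 66°  [△JXT]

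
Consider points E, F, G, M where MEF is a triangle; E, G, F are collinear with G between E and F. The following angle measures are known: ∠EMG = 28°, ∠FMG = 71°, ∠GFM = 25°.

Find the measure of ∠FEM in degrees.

1. ∠FGM = 84°  [△MGF]
2. ∠EGM = 96°  [linear pair at G on EF]
3. ∠GEM = 56°  [△MEG]
4. ∠FEM = 56°  [G on ray EF]

∠FEM = 56°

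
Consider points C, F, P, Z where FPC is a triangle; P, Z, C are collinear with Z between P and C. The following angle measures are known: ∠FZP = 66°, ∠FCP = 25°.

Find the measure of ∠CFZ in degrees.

∠CFZ = 41°

1. ∠CZF = 114°  [linear pair at Z on PC]
2. ∠FCZ = 25°  [Z on ray CP]
3. ∠CFZ = 41°  [△FZC]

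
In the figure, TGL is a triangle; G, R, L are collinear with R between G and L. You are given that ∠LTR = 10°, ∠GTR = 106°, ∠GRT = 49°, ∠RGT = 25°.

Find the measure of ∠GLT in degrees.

1. ∠LRT = 131°  [linear pair at R on GL]
2. ∠RLT = 39°  [△TRL]
3. ∠GLT = 39°  [R on ray LG]

∠GLT = 39°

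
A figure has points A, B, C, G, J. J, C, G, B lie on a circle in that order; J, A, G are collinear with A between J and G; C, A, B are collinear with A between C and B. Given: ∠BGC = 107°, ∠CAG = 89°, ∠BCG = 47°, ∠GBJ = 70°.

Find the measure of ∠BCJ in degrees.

1. ∠CBG = 26°  [△CGB]
2. ∠CAJ = 91°  [linear pair at A on JG]
3. ∠CJG = 26°  [same arc CG]
4. ∠BCJ = 63°  [△JAC]

∠BCJ = 63°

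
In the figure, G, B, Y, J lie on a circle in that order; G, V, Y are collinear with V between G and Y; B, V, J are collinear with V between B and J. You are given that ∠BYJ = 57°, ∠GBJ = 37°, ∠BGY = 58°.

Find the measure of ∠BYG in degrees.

1. ∠BGJ = 123°  [cyclic GBYJ, opposite ∠G+∠Y]
2. ∠BJG = 20°  [△GBJ]
3. ∠BYG = 20°  [same arc GB]

∠BYG = 20°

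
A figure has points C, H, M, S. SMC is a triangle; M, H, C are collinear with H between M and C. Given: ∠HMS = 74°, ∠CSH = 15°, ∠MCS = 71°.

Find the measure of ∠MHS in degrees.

1. ∠HCS = 71°  [H on ray CM]
2. ∠CHS = 94°  [△SHC]
3. ∠MHS = 86°  [linear pair at H on MC]

∠MHS = 86°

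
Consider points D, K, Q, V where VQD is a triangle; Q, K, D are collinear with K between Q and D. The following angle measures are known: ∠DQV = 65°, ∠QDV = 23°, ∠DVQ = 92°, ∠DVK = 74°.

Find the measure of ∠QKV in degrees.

1. ∠KDV = 23°  [K on ray DQ]
2. ∠DKV = 83°  [△VKD]
3. ∠QKV = 97°  [linear pair at K on QD]

∠QKV = 97°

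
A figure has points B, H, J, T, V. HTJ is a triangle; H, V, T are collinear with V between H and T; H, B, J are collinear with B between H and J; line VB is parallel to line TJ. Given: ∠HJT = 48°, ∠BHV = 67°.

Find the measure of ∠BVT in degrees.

∠BVT = 115°

1. ∠HBV = 48°  [VB∥TJ, corresponding at B]
2. ∠BVH = 65°  [△HVB]
3. ∠BVT = 115°  [linear pair at V on HT]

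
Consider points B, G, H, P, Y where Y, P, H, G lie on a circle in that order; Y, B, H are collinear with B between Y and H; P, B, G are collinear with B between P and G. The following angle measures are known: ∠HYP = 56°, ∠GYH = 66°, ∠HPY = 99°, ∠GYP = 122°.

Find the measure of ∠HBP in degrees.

∠HBP = 89°

1. ∠PHY = 25°  [△YPH]
2. ∠GPH = 66°  [same arc HG]
3. ∠HBP = 89°  [△PBH]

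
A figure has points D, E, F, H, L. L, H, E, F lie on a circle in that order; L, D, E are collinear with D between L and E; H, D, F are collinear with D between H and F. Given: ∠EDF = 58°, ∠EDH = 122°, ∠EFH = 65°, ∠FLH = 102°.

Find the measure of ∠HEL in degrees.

∠HEL = 21°

1. ∠FEH = 78°  [cyclic LHEF, opposite ∠L+∠E]
2. ∠EHF = 37°  [△HEF]
3. ∠HEL = 21°  [△HDE]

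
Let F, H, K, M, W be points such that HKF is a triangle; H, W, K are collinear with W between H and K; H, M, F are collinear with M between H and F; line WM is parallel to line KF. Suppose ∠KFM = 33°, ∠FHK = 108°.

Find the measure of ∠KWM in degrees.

∠KWM = 141°

1. ∠HFK = 33°  [M on ray FH]
2. ∠FKH = 39°  [△HKF]
3. ∠HWM = 39°  [WM∥KF, corresponding at W]
4. ∠KWM = 141°  [linear pair at W on HK]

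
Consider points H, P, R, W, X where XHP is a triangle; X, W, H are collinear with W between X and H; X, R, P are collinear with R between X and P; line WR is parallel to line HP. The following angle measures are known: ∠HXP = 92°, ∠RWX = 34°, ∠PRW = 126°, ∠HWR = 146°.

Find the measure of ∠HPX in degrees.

∠HPX = 54°

1. ∠RXW = 92°  [W on XH, R on XP]
2. ∠WRX = 54°  [△XWR]
3. ∠HPX = 54°  [WR∥HP, corresponding at R]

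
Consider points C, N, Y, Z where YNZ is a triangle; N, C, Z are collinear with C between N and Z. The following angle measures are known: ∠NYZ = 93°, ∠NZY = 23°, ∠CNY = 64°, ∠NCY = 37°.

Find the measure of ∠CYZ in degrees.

∠CYZ = 14°

1. ∠CZY = 23°  [C on ray ZN]
2. ∠YCZ = 143°  [linear pair at C on NZ]
3. ∠CYZ = 14°  [△YCZ]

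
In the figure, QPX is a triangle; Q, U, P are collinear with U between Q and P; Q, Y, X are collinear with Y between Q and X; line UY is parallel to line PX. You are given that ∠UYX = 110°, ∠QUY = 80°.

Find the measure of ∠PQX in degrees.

∠PQX = 30°

1. ∠QYU = 70°  [linear pair at Y on QX]
2. ∠UQY = 30°  [△QUY]
3. ∠PQX = 30°  [U on QP, Y on QX]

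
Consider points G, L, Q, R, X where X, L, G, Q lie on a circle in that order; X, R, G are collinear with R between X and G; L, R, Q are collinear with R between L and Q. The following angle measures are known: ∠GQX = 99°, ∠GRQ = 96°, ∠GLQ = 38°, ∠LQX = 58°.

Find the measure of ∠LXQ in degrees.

1. ∠GLX = 81°  [cyclic XLGQ, opposite ∠L+∠Q]
2. ∠LRX = 96°  [vertical angles at R]
3. ∠LGX = 58°  [same arc XL]
4. ∠GXL = 41°  [△XLG]
5. ∠QLX = 43°  [△XRL]
6. ∠LXQ = 79°  [△XLQ]

∠LXQ = 79°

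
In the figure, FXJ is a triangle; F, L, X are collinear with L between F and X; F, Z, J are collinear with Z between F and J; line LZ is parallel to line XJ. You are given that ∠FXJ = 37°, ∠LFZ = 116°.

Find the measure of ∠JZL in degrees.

∠JZL = 153°

1. ∠FLZ = 37°  [LZ∥XJ, corresponding at L]
2. ∠FZL = 27°  [△FLZ]
3. ∠JZL = 153°  [linear pair at Z on FJ]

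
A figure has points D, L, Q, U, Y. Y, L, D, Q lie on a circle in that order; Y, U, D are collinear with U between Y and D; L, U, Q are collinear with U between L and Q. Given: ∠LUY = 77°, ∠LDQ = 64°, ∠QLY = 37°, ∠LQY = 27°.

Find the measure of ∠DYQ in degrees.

∠DYQ = 50°

1. ∠DUQ = 77°  [vertical angles at U]
2. ∠QUY = 103°  [linear pair at U on YD]
3. ∠DYQ = 50°  [△YUQ]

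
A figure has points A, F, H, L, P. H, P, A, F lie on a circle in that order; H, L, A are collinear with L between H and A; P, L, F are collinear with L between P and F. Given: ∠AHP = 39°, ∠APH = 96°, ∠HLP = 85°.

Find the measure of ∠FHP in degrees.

∠FHP = 79°

1. ∠HAP = 45°  [△HPA]
2. ∠FPH = 56°  [△HLP]
3. ∠HFP = 45°  [same arc HP]
4. ∠FHP = 79°  [△HPF]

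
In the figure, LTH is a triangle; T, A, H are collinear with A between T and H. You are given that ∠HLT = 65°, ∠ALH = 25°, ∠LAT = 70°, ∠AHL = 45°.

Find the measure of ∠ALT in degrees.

1. ∠LHT = 45°  [A on ray HT]
2. ∠HTL = 70°  [△LTH]
3. ∠ATL = 70°  [A on ray TH]
4. ∠ALT = 40°  [△LTA]

∠ALT = 40°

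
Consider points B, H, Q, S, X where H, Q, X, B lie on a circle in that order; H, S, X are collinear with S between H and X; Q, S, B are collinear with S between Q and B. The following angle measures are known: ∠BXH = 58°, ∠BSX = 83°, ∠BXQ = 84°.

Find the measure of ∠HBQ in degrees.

∠HBQ = 26°

1. ∠BQH = 58°  [same arc HB]
2. ∠BHQ = 96°  [cyclic HQXB, opposite ∠H+∠X]
3. ∠HBQ = 26°  [△HQB]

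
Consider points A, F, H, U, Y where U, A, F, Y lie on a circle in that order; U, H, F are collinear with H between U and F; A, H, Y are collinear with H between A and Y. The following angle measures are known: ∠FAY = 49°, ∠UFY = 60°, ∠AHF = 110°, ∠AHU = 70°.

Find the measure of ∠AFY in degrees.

∠AFY = 81°

1. ∠FUY = 49°  [same arc FY]
2. ∠UAY = 60°  [same arc UY]
3. ∠UHY = 110°  [vertical angles at H]
4. ∠AYU = 21°  [△UHY]
5. ∠AUY = 99°  [△UAY]
6. ∠AFY = 81°  [cyclic UAFY, opposite ∠U+∠F]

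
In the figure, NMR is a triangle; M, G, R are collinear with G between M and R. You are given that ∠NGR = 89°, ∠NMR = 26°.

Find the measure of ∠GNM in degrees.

1. ∠MGN = 91°  [linear pair at G on MR]
2. ∠GMN = 26°  [G on ray MR]
3. ∠GNM = 63°  [△NMG]

∠GNM = 63°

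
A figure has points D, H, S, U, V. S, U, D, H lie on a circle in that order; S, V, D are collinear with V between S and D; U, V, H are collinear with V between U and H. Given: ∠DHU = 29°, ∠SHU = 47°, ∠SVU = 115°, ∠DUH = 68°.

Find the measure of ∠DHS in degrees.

∠DHS = 76°

1. ∠DVH = 115°  [vertical angles at V]
2. ∠DSH = 68°  [same arc DH]
3. ∠HDS = 36°  [△DVH]
4. ∠DHS = 76°  [△SDH]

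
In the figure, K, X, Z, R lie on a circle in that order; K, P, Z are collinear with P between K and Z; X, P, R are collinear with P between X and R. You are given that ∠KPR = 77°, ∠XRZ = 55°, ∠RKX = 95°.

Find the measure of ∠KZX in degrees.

∠KZX = 63°

1. ∠XPZ = 77°  [vertical angles at P]
2. ∠RZX = 85°  [cyclic KXZR, opposite ∠K+∠Z]
3. ∠RXZ = 40°  [△XZR]
4. ∠KZX = 63°  [△XPZ]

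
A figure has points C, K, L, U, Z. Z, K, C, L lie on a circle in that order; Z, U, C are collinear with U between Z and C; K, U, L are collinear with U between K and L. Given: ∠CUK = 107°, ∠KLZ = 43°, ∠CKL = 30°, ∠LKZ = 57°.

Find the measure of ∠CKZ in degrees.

∠CKZ = 87°

1. ∠KUZ = 73°  [linear pair at U on ZC]
2. ∠KCZ = 43°  [△KUC]
3. ∠CZK = 50°  [△ZUK]
4. ∠CKZ = 87°  [△ZKC]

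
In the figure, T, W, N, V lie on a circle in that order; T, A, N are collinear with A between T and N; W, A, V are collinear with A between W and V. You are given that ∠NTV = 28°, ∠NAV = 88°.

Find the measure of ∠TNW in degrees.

∠TNW = 60°

1. ∠NWV = 28°  [same arc NV]
2. ∠TAW = 88°  [vertical angles at A]
3. ∠NAW = 92°  [linear pair at A on TN]
4. ∠TNW = 60°  [△WAN]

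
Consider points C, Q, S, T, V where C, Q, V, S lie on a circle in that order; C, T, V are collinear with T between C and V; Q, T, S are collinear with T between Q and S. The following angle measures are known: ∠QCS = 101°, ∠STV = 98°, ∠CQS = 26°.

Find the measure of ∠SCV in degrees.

∠SCV = 45°

1. ∠CSQ = 53°  [△CQS]
2. ∠CTS = 82°  [linear pair at T on CV]
3. ∠SCV = 45°  [△CTS]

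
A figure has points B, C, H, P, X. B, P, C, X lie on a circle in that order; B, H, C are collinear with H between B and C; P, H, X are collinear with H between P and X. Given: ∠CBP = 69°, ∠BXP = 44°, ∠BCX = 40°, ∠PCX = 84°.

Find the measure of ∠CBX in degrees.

1. ∠CXP = 69°  [same arc PC]
2. ∠CPX = 27°  [△PCX]
3. ∠CBX = 27°  [same arc CX]

∠CBX = 27°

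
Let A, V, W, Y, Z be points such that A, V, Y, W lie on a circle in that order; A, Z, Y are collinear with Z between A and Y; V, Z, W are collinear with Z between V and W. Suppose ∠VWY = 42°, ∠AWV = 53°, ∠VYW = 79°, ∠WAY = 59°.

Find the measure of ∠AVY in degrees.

∠AVY = 85°

1. ∠VAY = 42°  [same arc VY]
2. ∠AYV = 53°  [same arc AV]
3. ∠AVY = 85°  [△AVY]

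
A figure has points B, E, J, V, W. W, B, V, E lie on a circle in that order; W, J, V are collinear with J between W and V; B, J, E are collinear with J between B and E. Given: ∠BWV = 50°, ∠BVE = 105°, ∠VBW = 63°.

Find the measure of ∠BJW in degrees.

1. ∠BEV = 50°  [same arc BV]
2. ∠BVW = 67°  [△WBV]
3. ∠EBV = 25°  [△BVE]
4. ∠BJV = 88°  [△BJV]
5. ∠BJW = 92°  [linear pair at J on WV]

∠BJW = 92°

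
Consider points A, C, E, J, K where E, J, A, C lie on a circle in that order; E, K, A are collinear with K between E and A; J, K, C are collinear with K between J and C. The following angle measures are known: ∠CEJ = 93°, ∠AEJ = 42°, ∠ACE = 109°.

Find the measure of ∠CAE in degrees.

∠CAE = 20°

1. ∠CAJ = 87°  [cyclic EJAC, opposite ∠E+∠A]
2. ∠ACJ = 42°  [same arc JA]
3. ∠AJC = 51°  [△JAC]
4. ∠AEC = 51°  [same arc AC]
5. ∠CAE = 20°  [△EAC]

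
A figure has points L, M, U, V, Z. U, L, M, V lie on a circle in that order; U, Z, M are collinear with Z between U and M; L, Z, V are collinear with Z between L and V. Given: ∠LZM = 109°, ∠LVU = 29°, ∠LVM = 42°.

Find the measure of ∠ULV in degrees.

1. ∠LZU = 71°  [linear pair at Z on UM]
2. ∠LUM = 42°  [same arc LM]
3. ∠ULV = 67°  [△UZL]

∠ULV = 67°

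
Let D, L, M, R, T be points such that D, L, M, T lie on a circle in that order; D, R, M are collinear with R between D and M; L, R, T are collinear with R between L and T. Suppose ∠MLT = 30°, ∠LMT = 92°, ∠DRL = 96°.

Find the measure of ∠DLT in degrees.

1. ∠LTM = 58°  [△LMT]
2. ∠LDM = 58°  [same arc LM]
3. ∠DLT = 26°  [△DRL]

∠DLT = 26°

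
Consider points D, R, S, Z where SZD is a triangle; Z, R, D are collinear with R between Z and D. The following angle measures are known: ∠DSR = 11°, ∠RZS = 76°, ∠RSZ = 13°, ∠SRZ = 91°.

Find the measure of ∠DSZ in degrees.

1. ∠DZS = 76°  [R on ray ZD]
2. ∠DRS = 89°  [linear pair at R on ZD]
3. ∠RDS = 80°  [△SRD]
4. ∠SDZ = 80°  [R on ray DZ]
5. ∠DSZ = 24°  [△SZD]

∠DSZ = 24°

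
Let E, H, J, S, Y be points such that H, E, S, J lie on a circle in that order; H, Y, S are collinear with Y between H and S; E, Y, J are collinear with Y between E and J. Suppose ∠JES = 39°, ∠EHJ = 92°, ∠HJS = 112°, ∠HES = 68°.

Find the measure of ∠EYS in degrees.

∠EYS = 82°

1. ∠JHS = 39°  [same arc SJ]
2. ∠ESJ = 88°  [cyclic HESJ, opposite ∠H+∠S]
3. ∠HSJ = 29°  [△HSJ]
4. ∠EJS = 53°  [△ESJ]
5. ∠HEJ = 29°  [same arc HJ]
6. ∠EHS = 53°  [same arc ES]
7. ∠EYH = 98°  [△HYE]
8. ∠EYS = 82°  [linear pair at Y on HS]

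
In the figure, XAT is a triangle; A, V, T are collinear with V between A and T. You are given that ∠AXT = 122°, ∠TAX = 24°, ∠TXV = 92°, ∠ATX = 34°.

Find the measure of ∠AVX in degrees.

∠AVX = 126°

1. ∠VTX = 34°  [V on ray TA]
2. ∠TVX = 54°  [△XVT]
3. ∠AVX = 126°  [linear pair at V on AT]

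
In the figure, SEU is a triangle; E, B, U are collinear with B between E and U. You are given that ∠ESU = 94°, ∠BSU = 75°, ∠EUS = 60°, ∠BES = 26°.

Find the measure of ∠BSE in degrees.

1. ∠BUS = 60°  [B on ray UE]
2. ∠SBU = 45°  [△SBU]
3. ∠EBS = 135°  [linear pair at B on EU]
4. ∠BSE = 19°  [△SEB]

∠BSE = 19°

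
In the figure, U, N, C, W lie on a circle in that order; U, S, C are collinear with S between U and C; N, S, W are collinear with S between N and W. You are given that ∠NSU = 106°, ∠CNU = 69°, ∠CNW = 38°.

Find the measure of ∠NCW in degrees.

1. ∠CSW = 106°  [vertical angles at S]
2. ∠CWU = 111°  [cyclic UNCW, opposite ∠N+∠W]
3. ∠CUW = 38°  [same arc CW]
4. ∠UCW = 31°  [△UCW]
5. ∠CWN = 43°  [△CSW]
6. ∠NCW = 99°  [△NCW]

∠NCW = 99°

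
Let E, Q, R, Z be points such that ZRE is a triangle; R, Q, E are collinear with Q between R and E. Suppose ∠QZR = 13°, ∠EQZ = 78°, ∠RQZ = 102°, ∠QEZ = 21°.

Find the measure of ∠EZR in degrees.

∠EZR = 94°

1. ∠QRZ = 65°  [△ZRQ]
2. ∠REZ = 21°  [Q on ray ER]
3. ∠ERZ = 65°  [Q on ray RE]
4. ∠EZR = 94°  [△ZRE]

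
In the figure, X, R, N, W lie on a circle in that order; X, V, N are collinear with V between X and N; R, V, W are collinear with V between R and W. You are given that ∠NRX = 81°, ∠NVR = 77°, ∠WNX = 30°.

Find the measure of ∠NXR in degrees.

1. ∠RVX = 103°  [linear pair at V on XN]
2. ∠WRX = 30°  [same arc XW]
3. ∠NXR = 47°  [△XVR]

∠NXR = 47°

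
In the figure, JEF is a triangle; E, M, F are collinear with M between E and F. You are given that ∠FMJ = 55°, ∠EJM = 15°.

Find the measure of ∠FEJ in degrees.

∠FEJ = 40°

1. ∠EMJ = 125°  [linear pair at M on EF]
2. ∠JEM = 40°  [△JEM]
3. ∠FEJ = 40°  [M on ray EF]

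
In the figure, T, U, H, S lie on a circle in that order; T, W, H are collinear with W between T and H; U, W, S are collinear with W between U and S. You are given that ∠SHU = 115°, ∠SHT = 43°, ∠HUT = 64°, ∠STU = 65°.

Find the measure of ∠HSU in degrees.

∠HSU = 44°

1. ∠HST = 116°  [cyclic TUHS, opposite ∠U+∠S]
2. ∠HTS = 21°  [△THS]
3. ∠HUS = 21°  [same arc HS]
4. ∠HSU = 44°  [△UHS]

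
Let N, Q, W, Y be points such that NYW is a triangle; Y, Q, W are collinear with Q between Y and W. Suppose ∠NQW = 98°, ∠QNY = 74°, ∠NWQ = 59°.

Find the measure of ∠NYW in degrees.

∠NYW = 24°

1. ∠NQY = 82°  [linear pair at Q on YW]
2. ∠NYQ = 24°  [△NYQ]
3. ∠NYW = 24°  [Q on ray YW]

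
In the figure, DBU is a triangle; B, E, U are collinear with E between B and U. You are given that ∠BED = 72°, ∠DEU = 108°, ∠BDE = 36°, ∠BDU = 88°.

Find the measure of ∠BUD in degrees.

1. ∠DBE = 72°  [△DBE]
2. ∠DBU = 72°  [E on ray BU]
3. ∠BUD = 20°  [△DBU]

∠BUD = 20°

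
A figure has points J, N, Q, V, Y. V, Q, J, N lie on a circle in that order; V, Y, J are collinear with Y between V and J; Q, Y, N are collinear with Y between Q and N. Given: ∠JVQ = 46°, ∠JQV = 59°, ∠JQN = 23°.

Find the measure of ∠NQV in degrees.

1. ∠JNQ = 46°  [same arc QJ]
2. ∠QJV = 75°  [△VQJ]
3. ∠NJQ = 111°  [△QJN]
4. ∠QNV = 75°  [same arc VQ]
5. ∠NVQ = 69°  [cyclic VQJN, opposite ∠V+∠J]
6. ∠NQV = 36°  [△VQN]

∠NQV = 36°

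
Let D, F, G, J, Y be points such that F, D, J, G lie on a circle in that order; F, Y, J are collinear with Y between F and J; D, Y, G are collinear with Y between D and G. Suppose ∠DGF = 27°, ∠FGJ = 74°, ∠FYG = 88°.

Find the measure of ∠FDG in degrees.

1. ∠GFJ = 65°  [△FYG]
2. ∠FJG = 41°  [△FJG]
3. ∠FDG = 41°  [same arc FG]

∠FDG = 41°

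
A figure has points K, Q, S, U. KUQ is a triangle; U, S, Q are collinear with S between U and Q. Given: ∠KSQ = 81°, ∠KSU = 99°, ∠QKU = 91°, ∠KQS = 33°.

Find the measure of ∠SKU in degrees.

1. ∠KQU = 33°  [S on ray QU]
2. ∠KUQ = 56°  [△KUQ]
3. ∠KUS = 56°  [S on ray UQ]
4. ∠SKU = 25°  [△KUS]

∠SKU = 25°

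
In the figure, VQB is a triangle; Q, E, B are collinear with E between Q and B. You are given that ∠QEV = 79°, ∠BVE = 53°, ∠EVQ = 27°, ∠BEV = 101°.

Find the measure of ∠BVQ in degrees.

1. ∠EQV = 74°  [△VQE]
2. ∠EBV = 26°  [△VEB]
3. ∠BQV = 74°  [E on ray QB]
4. ∠QBV = 26°  [E on ray BQ]
5. ∠BVQ = 80°  [△VQB]

∠BVQ = 80°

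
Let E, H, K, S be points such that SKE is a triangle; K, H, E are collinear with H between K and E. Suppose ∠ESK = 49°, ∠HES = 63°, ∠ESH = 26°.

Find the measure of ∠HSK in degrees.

∠HSK = 23°

1. ∠EHS = 91°  [△SHE]
2. ∠KES = 63°  [H on ray EK]
3. ∠KHS = 89°  [linear pair at H on KE]
4. ∠EKS = 68°  [△SKE]
5. ∠HKS = 68°  [H on ray KE]
6. ∠HSK = 23°  [△SKH]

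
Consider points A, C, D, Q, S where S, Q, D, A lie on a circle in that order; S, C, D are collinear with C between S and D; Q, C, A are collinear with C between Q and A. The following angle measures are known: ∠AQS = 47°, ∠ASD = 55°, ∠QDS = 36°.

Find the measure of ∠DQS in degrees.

1. ∠ADS = 47°  [same arc SA]
2. ∠DAS = 78°  [△SDA]
3. ∠DQS = 102°  [cyclic SQDA, opposite ∠Q+∠A]

∠DQS = 102°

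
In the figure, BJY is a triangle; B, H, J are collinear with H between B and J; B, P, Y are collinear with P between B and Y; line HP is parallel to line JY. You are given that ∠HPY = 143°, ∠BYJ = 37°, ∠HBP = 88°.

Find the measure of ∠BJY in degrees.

∠BJY = 55°

1. ∠BPH = 37°  [linear pair at P on BY]
2. ∠BHP = 55°  [△BHP]
3. ∠BJY = 55°  [HP∥JY, corresponding at H]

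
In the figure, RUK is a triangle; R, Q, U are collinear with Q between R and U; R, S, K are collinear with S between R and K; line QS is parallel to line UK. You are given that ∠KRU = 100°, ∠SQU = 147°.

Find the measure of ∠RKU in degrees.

1. ∠QRS = 100°  [Q on RU, S on RK]
2. ∠RQS = 33°  [linear pair at Q on RU]
3. ∠QSR = 47°  [△RQS]
4. ∠RKU = 47°  [QS∥UK, corresponding at S]

∠RKU = 47°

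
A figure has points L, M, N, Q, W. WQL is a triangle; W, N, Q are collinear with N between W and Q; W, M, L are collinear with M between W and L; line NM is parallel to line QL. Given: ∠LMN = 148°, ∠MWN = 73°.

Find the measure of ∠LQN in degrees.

1. ∠NMW = 32°  [linear pair at M on WL]
2. ∠MNW = 75°  [△WNM]
3. ∠MNQ = 105°  [linear pair at N on WQ]
4. ∠LQN = 75°  [NM∥QL, co-interior at Q–N]

∠LQN = 75°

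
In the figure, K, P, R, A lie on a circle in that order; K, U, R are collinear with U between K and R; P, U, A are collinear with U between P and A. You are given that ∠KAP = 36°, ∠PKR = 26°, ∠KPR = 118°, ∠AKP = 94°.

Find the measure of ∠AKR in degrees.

1. ∠APK = 50°  [△KPA]
2. ∠KAR = 62°  [cyclic KPRA, opposite ∠P+∠A]
3. ∠ARK = 50°  [same arc KA]
4. ∠AKR = 68°  [△KRA]

∠AKR = 68°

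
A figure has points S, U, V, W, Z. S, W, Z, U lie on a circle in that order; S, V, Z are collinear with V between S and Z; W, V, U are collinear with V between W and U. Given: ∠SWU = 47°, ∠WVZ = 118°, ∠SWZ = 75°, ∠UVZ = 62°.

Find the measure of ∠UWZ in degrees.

1. ∠SZU = 47°  [same arc SU]
2. ∠SUZ = 105°  [cyclic SWZU, opposite ∠W+∠U]
3. ∠USZ = 28°  [△SZU]
4. ∠UWZ = 28°  [same arc ZU]

∠UWZ = 28°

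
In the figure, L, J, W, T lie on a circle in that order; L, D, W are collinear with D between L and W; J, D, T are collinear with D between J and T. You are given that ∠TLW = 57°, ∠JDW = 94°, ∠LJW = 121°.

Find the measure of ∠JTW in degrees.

∠JTW = 30°

1. ∠TJW = 57°  [same arc WT]
2. ∠JWL = 29°  [△JDW]
3. ∠JLW = 30°  [△LJW]
4. ∠JTW = 30°  [same arc JW]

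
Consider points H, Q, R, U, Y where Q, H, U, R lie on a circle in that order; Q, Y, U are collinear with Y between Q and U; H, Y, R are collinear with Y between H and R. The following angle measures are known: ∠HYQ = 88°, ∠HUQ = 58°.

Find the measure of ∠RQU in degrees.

∠RQU = 30°

1. ∠RYU = 88°  [vertical angles at Y]
2. ∠HRQ = 58°  [same arc QH]
3. ∠QYR = 92°  [linear pair at Y on QU]
4. ∠RQU = 30°  [△QYR]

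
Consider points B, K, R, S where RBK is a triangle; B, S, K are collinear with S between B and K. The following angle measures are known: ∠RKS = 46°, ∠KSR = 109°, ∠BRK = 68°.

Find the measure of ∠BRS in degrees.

∠BRS = 43°

1. ∠BKR = 46°  [S on ray KB]
2. ∠BSR = 71°  [linear pair at S on BK]
3. ∠KBR = 66°  [△RBK]
4. ∠RBS = 66°  [S on ray BK]
5. ∠BRS = 43°  [△RBS]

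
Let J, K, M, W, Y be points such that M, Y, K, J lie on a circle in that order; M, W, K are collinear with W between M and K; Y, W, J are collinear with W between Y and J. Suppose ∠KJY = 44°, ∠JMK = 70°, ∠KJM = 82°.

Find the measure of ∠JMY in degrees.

∠JMY = 114°

1. ∠JYK = 70°  [same arc KJ]
2. ∠JKY = 66°  [△YKJ]
3. ∠JMY = 114°  [cyclic MYKJ, opposite ∠M+∠K]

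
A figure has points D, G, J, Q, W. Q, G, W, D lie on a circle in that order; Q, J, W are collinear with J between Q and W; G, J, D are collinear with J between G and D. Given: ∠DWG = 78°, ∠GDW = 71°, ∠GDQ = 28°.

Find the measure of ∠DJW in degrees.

1. ∠DQG = 102°  [cyclic QGWD, opposite ∠Q+∠W]
2. ∠GQW = 71°  [same arc GW]
3. ∠DGQ = 50°  [△QGD]
4. ∠GJQ = 59°  [△QJG]
5. ∠DJW = 59°  [vertical angles at J]

∠DJW = 59°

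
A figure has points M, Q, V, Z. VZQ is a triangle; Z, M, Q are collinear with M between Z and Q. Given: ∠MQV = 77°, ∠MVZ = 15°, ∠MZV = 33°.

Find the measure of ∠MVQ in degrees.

1. ∠VMZ = 132°  [△VZM]
2. ∠QMV = 48°  [linear pair at M on ZQ]
3. ∠MVQ = 55°  [△VMQ]

∠MVQ = 55°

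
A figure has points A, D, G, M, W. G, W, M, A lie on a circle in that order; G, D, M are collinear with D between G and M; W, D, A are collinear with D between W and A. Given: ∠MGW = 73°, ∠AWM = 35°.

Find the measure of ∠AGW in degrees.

1. ∠MAW = 73°  [same arc WM]
2. ∠AMW = 72°  [△WMA]
3. ∠AGW = 108°  [cyclic GWMA, opposite ∠G+∠M]

∠AGW = 108°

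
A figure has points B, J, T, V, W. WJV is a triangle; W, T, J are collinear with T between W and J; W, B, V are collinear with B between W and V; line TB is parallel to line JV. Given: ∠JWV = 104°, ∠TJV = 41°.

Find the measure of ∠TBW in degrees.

1. ∠VJW = 41°  [T on ray JW]
2. ∠JVW = 35°  [△WJV]
3. ∠TBW = 35°  [TB∥JV, corresponding at B]

∠TBW = 35°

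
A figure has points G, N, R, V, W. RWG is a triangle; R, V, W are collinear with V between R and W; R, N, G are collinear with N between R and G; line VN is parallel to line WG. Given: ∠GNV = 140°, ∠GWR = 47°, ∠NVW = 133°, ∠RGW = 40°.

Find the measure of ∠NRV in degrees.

1. ∠RNV = 40°  [linear pair at N on RG]
2. ∠NVR = 47°  [VN∥WG, corresponding at V]
3. ∠NRV = 93°  [△RVN]

∠NRV = 93°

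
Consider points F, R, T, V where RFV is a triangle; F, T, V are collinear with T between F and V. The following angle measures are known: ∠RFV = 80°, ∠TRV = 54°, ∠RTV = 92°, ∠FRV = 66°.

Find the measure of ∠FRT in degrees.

1. ∠RFT = 80°  [T on ray FV]
2. ∠FTR = 88°  [linear pair at T on FV]
3. ∠FRT = 12°  [△RFT]

∠FRT = 12°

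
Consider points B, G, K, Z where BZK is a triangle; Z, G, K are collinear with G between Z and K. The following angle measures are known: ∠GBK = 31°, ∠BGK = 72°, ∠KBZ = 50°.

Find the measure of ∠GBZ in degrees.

1. ∠BKG = 77°  [△BGK]
2. ∠BGZ = 108°  [linear pair at G on ZK]
3. ∠BKZ = 77°  [G on ray KZ]
4. ∠BZK = 53°  [△BZK]
5. ∠BZG = 53°  [G on ray ZK]
6. ∠GBZ = 19°  [△BZG]

∠GBZ = 19°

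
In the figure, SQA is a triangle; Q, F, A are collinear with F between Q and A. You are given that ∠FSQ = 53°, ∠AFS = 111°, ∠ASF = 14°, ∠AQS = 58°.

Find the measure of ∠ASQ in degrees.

1. ∠FAS = 55°  [△SFA]
2. ∠QAS = 55°  [F on ray AQ]
3. ∠ASQ = 67°  [△SQA]

∠ASQ = 67°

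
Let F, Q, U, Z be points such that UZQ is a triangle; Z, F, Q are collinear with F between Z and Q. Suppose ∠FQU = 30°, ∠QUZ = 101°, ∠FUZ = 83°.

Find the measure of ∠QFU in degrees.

∠QFU = 132°

1. ∠UQZ = 30°  [F on ray QZ]
2. ∠QZU = 49°  [△UZQ]
3. ∠FZU = 49°  [F on ray ZQ]
4. ∠UFZ = 48°  [△UZF]
5. ∠QFU = 132°  [linear pair at F on ZQ]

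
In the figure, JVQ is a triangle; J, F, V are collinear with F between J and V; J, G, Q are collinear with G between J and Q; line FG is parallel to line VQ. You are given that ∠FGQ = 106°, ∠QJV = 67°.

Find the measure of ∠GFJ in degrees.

1. ∠FGJ = 74°  [linear pair at G on JQ]
2. ∠FJG = 67°  [F on JV, G on JQ]
3. ∠GFJ = 39°  [△JFG]

∠GFJ = 39°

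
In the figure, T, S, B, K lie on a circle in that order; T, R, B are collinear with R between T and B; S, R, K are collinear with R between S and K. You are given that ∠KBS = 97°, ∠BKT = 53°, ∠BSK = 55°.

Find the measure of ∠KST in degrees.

1. ∠BTK = 55°  [same arc BK]
2. ∠KBT = 72°  [△TBK]
3. ∠KST = 72°  [same arc TK]

∠KST = 72°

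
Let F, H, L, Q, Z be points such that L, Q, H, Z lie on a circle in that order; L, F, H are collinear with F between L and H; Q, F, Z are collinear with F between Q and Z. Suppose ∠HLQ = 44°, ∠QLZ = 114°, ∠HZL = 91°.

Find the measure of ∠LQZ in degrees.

1. ∠HQL = 89°  [cyclic LQHZ, opposite ∠Q+∠Z]
2. ∠LHQ = 47°  [△LQH]
3. ∠LZQ = 47°  [same arc LQ]
4. ∠LQZ = 19°  [△LQZ]

∠LQZ = 19°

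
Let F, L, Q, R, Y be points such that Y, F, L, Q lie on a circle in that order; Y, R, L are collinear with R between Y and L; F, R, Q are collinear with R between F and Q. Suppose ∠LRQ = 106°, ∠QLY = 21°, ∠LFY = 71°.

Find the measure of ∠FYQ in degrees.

1. ∠QRY = 74°  [linear pair at R on YL]
2. ∠QFY = 21°  [same arc YQ]
3. ∠LQY = 109°  [cyclic YFLQ, opposite ∠F+∠Q]
4. ∠LYQ = 50°  [△YLQ]
5. ∠FQY = 56°  [△YRQ]
6. ∠FYQ = 103°  [△YFQ]

∠FYQ = 103°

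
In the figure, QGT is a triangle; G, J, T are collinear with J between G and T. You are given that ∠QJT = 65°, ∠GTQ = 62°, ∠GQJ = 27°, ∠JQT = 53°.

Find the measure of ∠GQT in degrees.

∠GQT = 80°

1. ∠GJQ = 115°  [linear pair at J on GT]
2. ∠JGQ = 38°  [△QGJ]
3. ∠QGT = 38°  [J on ray GT]
4. ∠GQT = 80°  [△QGT]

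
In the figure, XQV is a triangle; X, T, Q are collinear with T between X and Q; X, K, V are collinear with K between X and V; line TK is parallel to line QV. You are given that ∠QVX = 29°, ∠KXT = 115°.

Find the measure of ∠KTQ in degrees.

∠KTQ = 144°

1. ∠TKX = 29°  [TK∥QV, corresponding at K]
2. ∠KTX = 36°  [△XTK]
3. ∠KTQ = 144°  [linear pair at T on XQ]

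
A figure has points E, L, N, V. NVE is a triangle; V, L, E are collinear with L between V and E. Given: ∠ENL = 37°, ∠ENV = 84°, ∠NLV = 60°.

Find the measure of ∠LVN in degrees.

∠LVN = 73°

1. ∠ELN = 120°  [linear pair at L on VE]
2. ∠LEN = 23°  [△NLE]
3. ∠NEV = 23°  [L on ray EV]
4. ∠EVN = 73°  [△NVE]
5. ∠LVN = 73°  [L on ray VE]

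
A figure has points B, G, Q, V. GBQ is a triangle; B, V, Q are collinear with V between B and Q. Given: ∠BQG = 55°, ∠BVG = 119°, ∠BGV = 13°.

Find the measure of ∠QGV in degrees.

∠QGV = 64°

1. ∠GQV = 55°  [V on ray QB]
2. ∠GVQ = 61°  [linear pair at V on BQ]
3. ∠QGV = 64°  [△GVQ]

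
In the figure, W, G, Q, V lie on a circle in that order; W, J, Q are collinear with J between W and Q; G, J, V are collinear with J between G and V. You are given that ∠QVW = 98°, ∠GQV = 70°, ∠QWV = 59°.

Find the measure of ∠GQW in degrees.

∠GQW = 47°

1. ∠VQW = 23°  [△WQV]
2. ∠GWV = 110°  [cyclic WGQV, opposite ∠W+∠Q]
3. ∠VGW = 23°  [same arc WV]
4. ∠GVW = 47°  [△WGV]
5. ∠GQW = 47°  [same arc WG]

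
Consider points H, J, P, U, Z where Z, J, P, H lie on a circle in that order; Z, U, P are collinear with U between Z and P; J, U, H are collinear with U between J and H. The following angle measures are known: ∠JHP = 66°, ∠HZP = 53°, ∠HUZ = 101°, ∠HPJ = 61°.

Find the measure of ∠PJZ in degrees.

1. ∠JZP = 66°  [same arc JP]
2. ∠HJP = 53°  [△JPH]
3. ∠JUP = 101°  [vertical angles at U]
4. ∠JPZ = 26°  [△JUP]
5. ∠PJZ = 88°  [△ZJP]

∠PJZ = 88°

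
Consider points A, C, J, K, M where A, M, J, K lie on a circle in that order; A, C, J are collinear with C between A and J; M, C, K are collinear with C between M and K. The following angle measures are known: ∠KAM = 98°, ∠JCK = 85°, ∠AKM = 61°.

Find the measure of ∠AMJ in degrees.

1. ∠AMK = 21°  [△AMK]
2. ∠ACM = 85°  [vertical angles at C]
3. ∠AJM = 61°  [same arc AM]
4. ∠JAM = 74°  [△ACM]
5. ∠AMJ = 45°  [△AMJ]

∠AMJ = 45°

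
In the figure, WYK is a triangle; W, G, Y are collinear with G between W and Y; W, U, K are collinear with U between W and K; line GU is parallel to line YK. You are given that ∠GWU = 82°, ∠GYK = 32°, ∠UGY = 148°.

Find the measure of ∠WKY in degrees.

∠WKY = 66°

1. ∠KWY = 82°  [G on WY, U on WK]
2. ∠KYW = 32°  [G on ray YW]
3. ∠WKY = 66°  [△WYK]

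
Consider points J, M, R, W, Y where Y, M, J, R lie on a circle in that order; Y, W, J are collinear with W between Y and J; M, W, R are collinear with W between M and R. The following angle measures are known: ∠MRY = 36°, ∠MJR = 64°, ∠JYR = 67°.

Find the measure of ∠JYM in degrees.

1. ∠MJY = 36°  [same arc YM]
2. ∠MYR = 116°  [cyclic YMJR, opposite ∠Y+∠J]
3. ∠JMR = 67°  [same arc JR]
4. ∠JWM = 77°  [△MWJ]
5. ∠RMY = 28°  [△YMR]
6. ∠MWY = 103°  [linear pair at W on YJ]
7. ∠JYM = 49°  [△YWM]

∠JYM = 49°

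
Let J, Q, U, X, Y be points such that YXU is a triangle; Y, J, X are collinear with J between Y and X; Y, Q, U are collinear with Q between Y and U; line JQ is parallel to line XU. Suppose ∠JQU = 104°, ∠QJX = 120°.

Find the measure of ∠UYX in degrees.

∠UYX = 44°

1. ∠JQY = 76°  [linear pair at Q on YU]
2. ∠QJY = 60°  [linear pair at J on YX]
3. ∠JYQ = 44°  [△YJQ]
4. ∠UYX = 44°  [J on YX, Q on YU]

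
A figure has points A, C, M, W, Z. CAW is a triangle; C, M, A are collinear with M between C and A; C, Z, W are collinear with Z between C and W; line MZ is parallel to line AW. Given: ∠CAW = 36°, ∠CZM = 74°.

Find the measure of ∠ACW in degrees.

∠ACW = 70°

1. ∠CMZ = 36°  [MZ∥AW, corresponding at M]
2. ∠MCZ = 70°  [△CMZ]
3. ∠ACW = 70°  [M on CA, Z on CW]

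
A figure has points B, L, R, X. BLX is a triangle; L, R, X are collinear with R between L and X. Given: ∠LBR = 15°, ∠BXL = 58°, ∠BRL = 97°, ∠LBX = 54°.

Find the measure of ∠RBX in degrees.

1. ∠BXR = 58°  [R on ray XL]
2. ∠BRX = 83°  [linear pair at R on LX]
3. ∠RBX = 39°  [△BRX]

∠RBX = 39°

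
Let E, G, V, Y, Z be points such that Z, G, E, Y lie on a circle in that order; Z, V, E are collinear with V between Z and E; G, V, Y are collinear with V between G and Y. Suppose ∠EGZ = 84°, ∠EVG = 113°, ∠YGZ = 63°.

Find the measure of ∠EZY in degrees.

∠EZY = 21°

1. ∠EYZ = 96°  [cyclic ZGEY, opposite ∠G+∠Y]
2. ∠YEZ = 63°  [same arc ZY]
3. ∠EZY = 21°  [△ZEY]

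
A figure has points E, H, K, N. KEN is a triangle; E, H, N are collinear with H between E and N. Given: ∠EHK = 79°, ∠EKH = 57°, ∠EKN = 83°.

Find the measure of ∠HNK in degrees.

1. ∠HEK = 44°  [△KEH]
2. ∠KEN = 44°  [H on ray EN]
3. ∠ENK = 53°  [△KEN]
4. ∠HNK = 53°  [H on ray NE]

∠HNK = 53°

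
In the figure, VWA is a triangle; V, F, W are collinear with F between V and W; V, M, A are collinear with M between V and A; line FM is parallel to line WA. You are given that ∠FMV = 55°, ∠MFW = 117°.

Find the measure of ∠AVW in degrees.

1. ∠MFV = 63°  [linear pair at F on VW]
2. ∠FVM = 62°  [△VFM]
3. ∠AVW = 62°  [F on VW, M on VA]

∠AVW = 62°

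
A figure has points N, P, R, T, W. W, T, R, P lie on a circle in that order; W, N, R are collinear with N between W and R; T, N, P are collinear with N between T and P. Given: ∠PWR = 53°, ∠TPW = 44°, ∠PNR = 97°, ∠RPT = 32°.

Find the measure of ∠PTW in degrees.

∠PTW = 51°

1. ∠TNW = 97°  [vertical angles at N]
2. ∠RWT = 32°  [same arc TR]
3. ∠PTW = 51°  [△WNT]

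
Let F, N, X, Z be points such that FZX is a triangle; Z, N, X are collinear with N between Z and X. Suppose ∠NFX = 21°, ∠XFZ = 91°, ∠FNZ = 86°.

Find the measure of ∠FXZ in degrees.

∠FXZ = 65°

1. ∠FNX = 94°  [linear pair at N on ZX]
2. ∠FXN = 65°  [△FNX]
3. ∠FXZ = 65°  [N on ray XZ]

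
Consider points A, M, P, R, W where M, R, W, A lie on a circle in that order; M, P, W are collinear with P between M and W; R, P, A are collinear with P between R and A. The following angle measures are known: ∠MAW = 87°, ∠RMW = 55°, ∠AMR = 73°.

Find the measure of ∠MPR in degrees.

1. ∠MRW = 93°  [cyclic MRWA, opposite ∠R+∠A]
2. ∠RAW = 55°  [same arc RW]
3. ∠MWR = 32°  [△MRW]
4. ∠AWR = 107°  [cyclic MRWA, opposite ∠M+∠W]
5. ∠ARW = 18°  [△RWA]
6. ∠RPW = 130°  [△RPW]
7. ∠MPR = 50°  [linear pair at P on MW]

∠MPR = 50°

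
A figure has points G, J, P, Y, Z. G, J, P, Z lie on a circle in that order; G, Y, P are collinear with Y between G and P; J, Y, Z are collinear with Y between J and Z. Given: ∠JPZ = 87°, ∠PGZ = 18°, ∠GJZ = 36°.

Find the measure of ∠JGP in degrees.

1. ∠PJZ = 18°  [same arc PZ]
2. ∠JZP = 75°  [△JPZ]
3. ∠JGP = 75°  [same arc JP]

∠JGP = 75°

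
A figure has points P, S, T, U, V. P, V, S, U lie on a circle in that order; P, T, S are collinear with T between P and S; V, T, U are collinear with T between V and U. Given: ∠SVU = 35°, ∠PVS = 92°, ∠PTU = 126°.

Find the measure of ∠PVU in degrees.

∠PVU = 57°

1. ∠SPU = 35°  [same arc SU]
2. ∠PUS = 88°  [cyclic PVSU, opposite ∠V+∠U]
3. ∠PSU = 57°  [△PSU]
4. ∠PVU = 57°  [same arc PU]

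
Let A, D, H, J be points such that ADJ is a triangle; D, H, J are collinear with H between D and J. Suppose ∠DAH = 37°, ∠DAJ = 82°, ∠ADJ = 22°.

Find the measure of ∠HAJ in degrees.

1. ∠AJD = 76°  [△ADJ]
2. ∠ADH = 22°  [H on ray DJ]
3. ∠AJH = 76°  [H on ray JD]
4. ∠AHD = 121°  [△ADH]
5. ∠AHJ = 59°  [linear pair at H on DJ]
6. ∠HAJ = 45°  [△AHJ]

∠HAJ = 45°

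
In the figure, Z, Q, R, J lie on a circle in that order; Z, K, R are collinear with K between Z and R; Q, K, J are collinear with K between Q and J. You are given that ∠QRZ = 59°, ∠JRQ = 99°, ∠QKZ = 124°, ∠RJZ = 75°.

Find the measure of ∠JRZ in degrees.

1. ∠QJZ = 59°  [same arc ZQ]
2. ∠JZQ = 81°  [cyclic ZQRJ, opposite ∠Z+∠R]
3. ∠JQZ = 40°  [△ZQJ]
4. ∠JRZ = 40°  [same arc ZJ]

∠JRZ = 40°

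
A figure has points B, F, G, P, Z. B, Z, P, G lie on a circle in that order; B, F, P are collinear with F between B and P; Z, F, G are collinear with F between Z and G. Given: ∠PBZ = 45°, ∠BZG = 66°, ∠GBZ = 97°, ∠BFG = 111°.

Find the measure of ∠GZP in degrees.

∠GZP = 52°

1. ∠PGZ = 45°  [same arc ZP]
2. ∠GPZ = 83°  [cyclic BZPG, opposite ∠B+∠P]
3. ∠GZP = 52°  [△ZPG]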